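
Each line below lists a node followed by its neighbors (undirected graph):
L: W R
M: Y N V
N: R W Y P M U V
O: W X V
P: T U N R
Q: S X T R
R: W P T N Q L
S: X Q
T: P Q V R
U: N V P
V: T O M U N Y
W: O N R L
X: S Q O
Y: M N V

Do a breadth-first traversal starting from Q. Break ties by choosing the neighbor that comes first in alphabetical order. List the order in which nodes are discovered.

Visit Q; enqueue R, S, T, X → queue [R, S, T, X]
Visit R; enqueue L, N, P, W → queue [S, T, X, L, N, P, W]
Visit S → queue [T, X, L, N, P, W]
Visit T; enqueue V → queue [X, L, N, P, W, V]
Visit X; enqueue O → queue [L, N, P, W, V, O]
Visit L → queue [N, P, W, V, O]
Visit N; enqueue M, U, Y → queue [P, W, V, O, M, U, Y]
Visit P → queue [W, V, O, M, U, Y]
Visit W → queue [V, O, M, U, Y]
Visit V → queue [O, M, U, Y]
Visit O → queue [M, U, Y]
Visit M → queue [U, Y]
Visit U → queue [Y]
Visit Y → queue []

Q R S T X L N P W V O M U Y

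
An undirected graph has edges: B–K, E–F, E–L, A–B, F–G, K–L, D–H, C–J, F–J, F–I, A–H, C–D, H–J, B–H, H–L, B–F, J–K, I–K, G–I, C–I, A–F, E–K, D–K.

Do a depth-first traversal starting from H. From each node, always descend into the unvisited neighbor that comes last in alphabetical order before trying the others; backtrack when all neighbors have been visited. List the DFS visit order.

H, L, K, J, F, I, G, C, D, E, B, A

Visit H
H → L
L → K
K → J
J → F
F → I
I → G
I → C
C → D
F → E
F → B
B → A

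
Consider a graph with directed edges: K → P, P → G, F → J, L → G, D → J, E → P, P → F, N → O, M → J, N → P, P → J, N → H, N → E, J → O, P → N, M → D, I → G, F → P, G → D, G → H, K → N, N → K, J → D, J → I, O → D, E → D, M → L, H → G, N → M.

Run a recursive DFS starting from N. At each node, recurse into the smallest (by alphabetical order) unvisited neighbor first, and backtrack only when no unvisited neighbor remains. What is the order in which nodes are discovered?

N → E → D → J → I → G → H → O → P → F → K → M → L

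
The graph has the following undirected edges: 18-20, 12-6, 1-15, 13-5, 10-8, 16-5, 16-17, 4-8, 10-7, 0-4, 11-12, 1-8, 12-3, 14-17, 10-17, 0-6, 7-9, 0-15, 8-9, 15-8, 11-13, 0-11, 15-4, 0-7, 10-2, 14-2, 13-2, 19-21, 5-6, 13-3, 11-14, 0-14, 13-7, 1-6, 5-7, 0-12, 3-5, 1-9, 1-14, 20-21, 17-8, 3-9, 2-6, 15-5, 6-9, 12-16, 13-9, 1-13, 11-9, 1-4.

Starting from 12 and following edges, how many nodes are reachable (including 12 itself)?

BFS from 12 visits: 12, 16, 11, 6, 3, 0, 17, 5, 14, 13, 9, 2, 1, 15, 7, 4, 10, 8
Reachable nodes: 18 of 22 total.

18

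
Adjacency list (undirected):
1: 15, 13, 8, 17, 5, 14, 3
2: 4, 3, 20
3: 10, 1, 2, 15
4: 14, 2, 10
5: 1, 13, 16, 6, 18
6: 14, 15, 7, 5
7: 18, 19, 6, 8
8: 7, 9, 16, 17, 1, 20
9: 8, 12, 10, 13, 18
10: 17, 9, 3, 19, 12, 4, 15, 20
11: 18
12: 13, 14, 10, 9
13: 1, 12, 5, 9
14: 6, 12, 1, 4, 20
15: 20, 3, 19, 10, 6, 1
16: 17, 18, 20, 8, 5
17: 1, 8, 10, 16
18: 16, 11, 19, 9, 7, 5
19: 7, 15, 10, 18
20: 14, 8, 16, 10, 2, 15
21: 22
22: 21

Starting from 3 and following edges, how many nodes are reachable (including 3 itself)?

BFS from 3 visits: 3, 10, 1, 2, 15, 17, 9, 19, 12, 4, 20, 13, 8, 5, 14, 6, 16, 18, 7, 11
Reachable nodes: 20 of 22 total.

20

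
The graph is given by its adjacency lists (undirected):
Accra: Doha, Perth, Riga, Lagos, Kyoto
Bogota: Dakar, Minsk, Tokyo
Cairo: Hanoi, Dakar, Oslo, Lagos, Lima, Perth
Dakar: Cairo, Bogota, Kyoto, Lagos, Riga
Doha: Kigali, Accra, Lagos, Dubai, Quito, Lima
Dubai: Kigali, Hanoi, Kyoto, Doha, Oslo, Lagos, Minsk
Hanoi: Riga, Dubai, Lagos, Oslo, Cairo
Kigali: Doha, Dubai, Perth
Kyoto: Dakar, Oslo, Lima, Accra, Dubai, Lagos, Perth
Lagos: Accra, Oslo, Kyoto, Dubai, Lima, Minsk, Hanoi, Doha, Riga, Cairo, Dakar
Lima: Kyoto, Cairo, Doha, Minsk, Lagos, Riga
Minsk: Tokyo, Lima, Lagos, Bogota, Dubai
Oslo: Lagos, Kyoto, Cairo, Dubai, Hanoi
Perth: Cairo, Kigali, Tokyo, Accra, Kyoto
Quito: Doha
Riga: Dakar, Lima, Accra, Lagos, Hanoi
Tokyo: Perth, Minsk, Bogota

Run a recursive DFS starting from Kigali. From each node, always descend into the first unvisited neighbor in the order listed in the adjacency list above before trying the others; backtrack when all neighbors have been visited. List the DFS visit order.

Visit Kigali
Kigali → Doha
Doha → Accra
Accra → Perth
Perth → Cairo
Cairo → Hanoi
Hanoi → Riga
Riga → Dakar
Dakar → Bogota
Bogota → Minsk
Minsk → Tokyo
Minsk → Lima
Lima → Kyoto
Kyoto → Oslo
Oslo → Lagos
Lagos → Dubai
Doha → Quito

Kigali Doha Accra Perth Cairo Hanoi Riga Dakar Bogota Minsk Tokyo Lima Kyoto Oslo Lagos Dubai Quito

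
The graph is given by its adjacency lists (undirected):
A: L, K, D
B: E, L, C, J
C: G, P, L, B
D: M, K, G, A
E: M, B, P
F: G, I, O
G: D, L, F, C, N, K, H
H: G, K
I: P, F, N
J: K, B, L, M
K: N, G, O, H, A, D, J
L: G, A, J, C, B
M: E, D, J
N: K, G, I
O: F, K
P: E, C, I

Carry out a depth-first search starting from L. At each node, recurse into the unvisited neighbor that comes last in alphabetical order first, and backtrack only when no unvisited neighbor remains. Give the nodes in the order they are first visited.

L, J, M, E, P, I, N, K, O, F, G, H, D, A, C, B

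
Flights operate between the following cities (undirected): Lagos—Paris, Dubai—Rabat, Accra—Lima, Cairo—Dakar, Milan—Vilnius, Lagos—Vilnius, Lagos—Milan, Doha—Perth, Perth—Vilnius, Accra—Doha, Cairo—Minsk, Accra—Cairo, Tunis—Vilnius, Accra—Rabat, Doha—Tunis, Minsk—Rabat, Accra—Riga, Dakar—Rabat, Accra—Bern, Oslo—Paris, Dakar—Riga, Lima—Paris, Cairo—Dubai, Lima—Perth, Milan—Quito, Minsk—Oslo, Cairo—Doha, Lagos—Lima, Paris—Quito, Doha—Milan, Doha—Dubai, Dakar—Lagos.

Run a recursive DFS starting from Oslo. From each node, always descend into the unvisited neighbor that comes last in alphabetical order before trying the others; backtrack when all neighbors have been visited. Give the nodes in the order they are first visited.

Visit Oslo
Oslo → Paris
Paris → Quito
Quito → Milan
Milan → Vilnius
Vilnius → Tunis
Tunis → Doha
Doha → Perth
Perth → Lima
Lima → Lagos
Lagos → Dakar
Dakar → Riga
Riga → Accra
Accra → Rabat
Rabat → Minsk
Minsk → Cairo
Cairo → Dubai
Accra → Bern

Oslo, Paris, Quito, Milan, Vilnius, Tunis, Doha, Perth, Lima, Lagos, Dakar, Riga, Accra, Rabat, Minsk, Cairo, Dubai, Bern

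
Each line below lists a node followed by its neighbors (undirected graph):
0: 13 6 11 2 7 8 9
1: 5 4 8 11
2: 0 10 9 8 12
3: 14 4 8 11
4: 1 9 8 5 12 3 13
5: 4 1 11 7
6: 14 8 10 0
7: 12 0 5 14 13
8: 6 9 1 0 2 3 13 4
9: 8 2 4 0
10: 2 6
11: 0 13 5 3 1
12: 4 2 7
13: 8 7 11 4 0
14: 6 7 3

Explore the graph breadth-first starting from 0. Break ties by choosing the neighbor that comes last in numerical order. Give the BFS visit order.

0 -> 13 -> 11 -> 9 -> 8 -> 7 -> 6 -> 2 -> 4 -> 5 -> 3 -> 1 -> 14 -> 12 -> 10

Visit 0; enqueue 13, 11, 9, 8, 7, 6, 2 → queue [13, 11, 9, 8, 7, 6, 2]
Visit 13; enqueue 4 → queue [11, 9, 8, 7, 6, 2, 4]
Visit 11; enqueue 5, 3, 1 → queue [9, 8, 7, 6, 2, 4, 5, 3, 1]
Visit 9 → queue [8, 7, 6, 2, 4, 5, 3, 1]
Visit 8 → queue [7, 6, 2, 4, 5, 3, 1]
Visit 7; enqueue 14, 12 → queue [6, 2, 4, 5, 3, 1, 14, 12]
Visit 6; enqueue 10 → queue [2, 4, 5, 3, 1, 14, 12, 10]
Visit 2 → queue [4, 5, 3, 1, 14, 12, 10]
Visit 4 → queue [5, 3, 1, 14, 12, 10]
Visit 5 → queue [3, 1, 14, 12, 10]
Visit 3 → queue [1, 14, 12, 10]
Visit 1 → queue [14, 12, 10]
Visit 14 → queue [12, 10]
Visit 12 → queue [10]
Visit 10 → queue []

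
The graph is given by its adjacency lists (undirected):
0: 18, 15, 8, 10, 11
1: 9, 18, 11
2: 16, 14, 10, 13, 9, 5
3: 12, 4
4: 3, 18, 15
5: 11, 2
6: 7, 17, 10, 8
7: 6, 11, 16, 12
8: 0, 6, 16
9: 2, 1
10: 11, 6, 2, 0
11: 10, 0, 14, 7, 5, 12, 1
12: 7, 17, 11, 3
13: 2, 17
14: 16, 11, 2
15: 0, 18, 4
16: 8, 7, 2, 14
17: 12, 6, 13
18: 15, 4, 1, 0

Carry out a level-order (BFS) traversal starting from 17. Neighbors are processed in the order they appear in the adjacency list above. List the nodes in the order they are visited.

17, 12, 6, 13, 7, 11, 3, 10, 8, 2, 16, 0, 14, 5, 1, 4, 9, 18, 15

Visit 17; enqueue 12, 6, 13 → queue [12, 6, 13]
Visit 12; enqueue 7, 11, 3 → queue [6, 13, 7, 11, 3]
Visit 6; enqueue 10, 8 → queue [13, 7, 11, 3, 10, 8]
Visit 13; enqueue 2 → queue [7, 11, 3, 10, 8, 2]
Visit 7; enqueue 16 → queue [11, 3, 10, 8, 2, 16]
Visit 11; enqueue 0, 14, 5, 1 → queue [3, 10, 8, 2, 16, 0, 14, 5, 1]
Visit 3; enqueue 4 → queue [10, 8, 2, 16, 0, 14, 5, 1, 4]
Visit 10 → queue [8, 2, 16, 0, 14, 5, 1, 4]
Visit 8 → queue [2, 16, 0, 14, 5, 1, 4]
Visit 2; enqueue 9 → queue [16, 0, 14, 5, 1, 4, 9]
Visit 16 → queue [0, 14, 5, 1, 4, 9]
Visit 0; enqueue 18, 15 → queue [14, 5, 1, 4, 9, 18, 15]
Visit 14 → queue [5, 1, 4, 9, 18, 15]
Visit 5 → queue [1, 4, 9, 18, 15]
Visit 1 → queue [4, 9, 18, 15]
Visit 4 → queue [9, 18, 15]
Visit 9 → queue [18, 15]
Visit 18 → queue [15]
Visit 15 → queue []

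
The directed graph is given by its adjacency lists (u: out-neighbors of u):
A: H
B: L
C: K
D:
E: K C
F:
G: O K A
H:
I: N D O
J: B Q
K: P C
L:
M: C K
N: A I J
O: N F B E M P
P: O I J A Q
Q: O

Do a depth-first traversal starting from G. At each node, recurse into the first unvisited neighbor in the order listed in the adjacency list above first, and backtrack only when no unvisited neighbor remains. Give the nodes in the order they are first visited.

G O N A H I D J B L Q F E K P C M

Visit G
G → O
O → N
N → A
A → H
N → I
I → D
N → J
J → B
B → L
J → Q
O → F
O → E
E → K
K → P
K → C
O → M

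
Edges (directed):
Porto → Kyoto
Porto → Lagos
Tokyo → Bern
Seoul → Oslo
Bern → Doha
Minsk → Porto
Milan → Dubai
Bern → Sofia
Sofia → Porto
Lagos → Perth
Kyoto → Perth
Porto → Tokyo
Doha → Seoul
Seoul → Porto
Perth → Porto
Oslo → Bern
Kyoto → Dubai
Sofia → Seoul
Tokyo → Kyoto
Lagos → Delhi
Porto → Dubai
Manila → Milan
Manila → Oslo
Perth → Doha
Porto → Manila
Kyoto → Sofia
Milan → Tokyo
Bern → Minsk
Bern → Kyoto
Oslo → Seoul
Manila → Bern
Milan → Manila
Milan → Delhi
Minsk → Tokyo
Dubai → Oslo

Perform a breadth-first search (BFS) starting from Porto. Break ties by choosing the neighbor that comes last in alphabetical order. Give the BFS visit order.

Visit Porto; enqueue Tokyo, Manila, Lagos, Kyoto, Dubai → queue [Tokyo, Manila, Lagos, Kyoto, Dubai]
Visit Tokyo; enqueue Bern → queue [Manila, Lagos, Kyoto, Dubai, Bern]
Visit Manila; enqueue Oslo, Milan → queue [Lagos, Kyoto, Dubai, Bern, Oslo, Milan]
Visit Lagos; enqueue Perth, Delhi → queue [Kyoto, Dubai, Bern, Oslo, Milan, Perth, Delhi]
Visit Kyoto; enqueue Sofia → queue [Dubai, Bern, Oslo, Milan, Perth, Delhi, Sofia]
Visit Dubai → queue [Bern, Oslo, Milan, Perth, Delhi, Sofia]
Visit Bern; enqueue Minsk, Doha → queue [Oslo, Milan, Perth, Delhi, Sofia, Minsk, Doha]
Visit Oslo; enqueue Seoul → queue [Milan, Perth, Delhi, Sofia, Minsk, Doha, Seoul]
Visit Milan → queue [Perth, Delhi, Sofia, Minsk, Doha, Seoul]
Visit Perth → queue [Delhi, Sofia, Minsk, Doha, Seoul]
Visit Delhi → queue [Sofia, Minsk, Doha, Seoul]
Visit Sofia → queue [Minsk, Doha, Seoul]
Visit Minsk → queue [Doha, Seoul]
Visit Doha → queue [Seoul]
Visit Seoul → queue []

Porto, Tokyo, Manila, Lagos, Kyoto, Dubai, Bern, Oslo, Milan, Perth, Delhi, Sofia, Minsk, Doha, Seoul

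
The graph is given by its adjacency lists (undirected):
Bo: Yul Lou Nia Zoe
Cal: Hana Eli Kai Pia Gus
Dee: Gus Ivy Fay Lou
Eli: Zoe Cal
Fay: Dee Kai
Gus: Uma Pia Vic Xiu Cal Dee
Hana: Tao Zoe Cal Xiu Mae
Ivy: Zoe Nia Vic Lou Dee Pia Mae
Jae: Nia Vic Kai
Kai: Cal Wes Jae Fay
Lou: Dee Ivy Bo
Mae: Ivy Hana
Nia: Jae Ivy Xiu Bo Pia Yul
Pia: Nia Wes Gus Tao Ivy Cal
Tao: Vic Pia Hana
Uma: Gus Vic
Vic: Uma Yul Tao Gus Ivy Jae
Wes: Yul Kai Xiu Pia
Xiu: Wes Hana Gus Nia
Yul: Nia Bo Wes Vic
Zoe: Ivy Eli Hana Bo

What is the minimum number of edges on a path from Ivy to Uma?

2

Level 0: Ivy
Level 1: Dee, Lou, Mae, Nia, Pia, Vic, Zoe
Level 2: Bo, Cal, Eli, Fay, Gus, Hana, Jae, Tao, Uma, Wes, Xiu, Yul
Level 3: Kai
Uma first appears at level 2.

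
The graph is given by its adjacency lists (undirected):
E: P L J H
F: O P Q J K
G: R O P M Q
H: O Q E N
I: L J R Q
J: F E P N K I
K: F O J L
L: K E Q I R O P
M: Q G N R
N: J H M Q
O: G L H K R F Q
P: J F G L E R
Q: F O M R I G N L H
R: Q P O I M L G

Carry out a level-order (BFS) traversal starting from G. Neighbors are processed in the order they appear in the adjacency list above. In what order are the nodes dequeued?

Visit G; enqueue R, O, P, M, Q → queue [R, O, P, M, Q]
Visit R; enqueue I, L → queue [O, P, M, Q, I, L]
Visit O; enqueue H, K, F → queue [P, M, Q, I, L, H, K, F]
Visit P; enqueue J, E → queue [M, Q, I, L, H, K, F, J, E]
Visit M; enqueue N → queue [Q, I, L, H, K, F, J, E, N]
Visit Q → queue [I, L, H, K, F, J, E, N]
Visit I → queue [L, H, K, F, J, E, N]
Visit L → queue [H, K, F, J, E, N]
Visit H → queue [K, F, J, E, N]
Visit K → queue [F, J, E, N]
Visit F → queue [J, E, N]
Visit J → queue [E, N]
Visit E → queue [N]
Visit N → queue []

G R O P M Q I L H K F J E N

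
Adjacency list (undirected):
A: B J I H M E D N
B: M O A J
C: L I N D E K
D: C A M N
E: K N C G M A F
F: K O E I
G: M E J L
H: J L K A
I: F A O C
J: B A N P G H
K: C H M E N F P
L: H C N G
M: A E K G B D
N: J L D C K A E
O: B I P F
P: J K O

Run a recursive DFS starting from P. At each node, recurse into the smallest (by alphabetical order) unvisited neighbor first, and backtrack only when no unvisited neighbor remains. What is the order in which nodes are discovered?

Visit P
P → J
J → A
A → B
B → M
M → D
D → C
C → E
E → F
F → I
I → O
F → K
K → H
H → L
L → G
L → N

P → J → A → B → M → D → C → E → F → I → O → K → H → L → G → N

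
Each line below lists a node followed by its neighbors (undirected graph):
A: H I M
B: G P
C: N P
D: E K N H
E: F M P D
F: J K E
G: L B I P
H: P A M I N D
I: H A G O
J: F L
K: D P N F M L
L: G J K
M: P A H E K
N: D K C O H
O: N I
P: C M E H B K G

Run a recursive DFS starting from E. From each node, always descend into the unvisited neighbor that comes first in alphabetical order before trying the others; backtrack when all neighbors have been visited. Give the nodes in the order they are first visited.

Visit E
E → D
D → H
H → A
A → I
I → G
G → B
B → P
P → C
C → N
N → K
K → F
F → J
J → L
K → M
N → O

E, D, H, A, I, G, B, P, C, N, K, F, J, L, M, O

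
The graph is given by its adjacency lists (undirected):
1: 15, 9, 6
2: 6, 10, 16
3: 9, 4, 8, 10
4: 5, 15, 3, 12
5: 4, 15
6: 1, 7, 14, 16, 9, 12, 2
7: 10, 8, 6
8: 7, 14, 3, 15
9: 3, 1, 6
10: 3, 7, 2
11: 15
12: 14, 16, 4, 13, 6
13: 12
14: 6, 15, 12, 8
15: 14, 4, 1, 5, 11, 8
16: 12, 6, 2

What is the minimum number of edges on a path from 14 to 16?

2

Level 0: 14
Level 1: 6, 8, 12, 15
Level 2: 1, 2, 3, 4, 5, 7, 9, 11, 13, 16
Level 3: 10
16 first appears at level 2.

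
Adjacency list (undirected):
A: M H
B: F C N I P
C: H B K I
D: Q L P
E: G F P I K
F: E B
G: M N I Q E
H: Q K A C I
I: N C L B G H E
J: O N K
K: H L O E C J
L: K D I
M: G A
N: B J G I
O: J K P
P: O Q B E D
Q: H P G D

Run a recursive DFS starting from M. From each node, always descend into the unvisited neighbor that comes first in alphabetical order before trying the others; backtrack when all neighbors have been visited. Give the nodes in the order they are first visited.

Visit M
M → A
A → H
H → C
C → B
B → F
F → E
E → G
G → I
I → L
L → D
D → P
P → O
O → J
J → K
J → N
P → Q

M, A, H, C, B, F, E, G, I, L, D, P, O, J, K, N, Q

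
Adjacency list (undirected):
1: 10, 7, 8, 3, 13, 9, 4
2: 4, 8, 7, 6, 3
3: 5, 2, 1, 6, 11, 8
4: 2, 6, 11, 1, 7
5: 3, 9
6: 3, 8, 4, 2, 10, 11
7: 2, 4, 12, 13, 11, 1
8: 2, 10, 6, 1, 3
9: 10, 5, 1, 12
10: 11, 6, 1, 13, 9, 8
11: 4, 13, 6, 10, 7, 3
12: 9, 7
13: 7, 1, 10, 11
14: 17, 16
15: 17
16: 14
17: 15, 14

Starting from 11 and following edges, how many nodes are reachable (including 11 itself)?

13

BFS from 11 visits: 11, 4, 13, 6, 10, 7, 3, 2, 1, 8, 9, 12, 5
Reachable nodes: 13 of 17 total.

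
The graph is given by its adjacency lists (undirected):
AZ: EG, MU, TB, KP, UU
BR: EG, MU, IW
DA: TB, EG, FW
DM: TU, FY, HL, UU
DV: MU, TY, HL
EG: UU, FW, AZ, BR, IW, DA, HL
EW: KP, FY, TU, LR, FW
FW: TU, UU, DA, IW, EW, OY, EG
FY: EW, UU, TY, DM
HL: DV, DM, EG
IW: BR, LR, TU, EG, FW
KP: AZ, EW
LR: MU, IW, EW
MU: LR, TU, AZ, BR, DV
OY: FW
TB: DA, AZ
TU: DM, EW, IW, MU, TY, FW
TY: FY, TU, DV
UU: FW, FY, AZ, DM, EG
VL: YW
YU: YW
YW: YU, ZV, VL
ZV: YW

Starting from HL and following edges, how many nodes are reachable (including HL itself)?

19

BFS from HL visits: HL, DV, DM, EG, MU, TY, TU, FY, UU, FW, AZ, BR, IW, DA, LR, EW, OY, TB, KP
Reachable nodes: 19 of 23 total.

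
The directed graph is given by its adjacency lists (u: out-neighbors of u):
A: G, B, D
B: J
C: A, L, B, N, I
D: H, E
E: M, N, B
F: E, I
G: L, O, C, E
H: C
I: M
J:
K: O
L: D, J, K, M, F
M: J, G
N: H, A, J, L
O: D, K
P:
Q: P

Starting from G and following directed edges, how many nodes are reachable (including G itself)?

BFS from G visits: G, L, O, C, E, D, J, K, M, F, A, B, N, I, H
Reachable nodes: 15 of 17 total.

15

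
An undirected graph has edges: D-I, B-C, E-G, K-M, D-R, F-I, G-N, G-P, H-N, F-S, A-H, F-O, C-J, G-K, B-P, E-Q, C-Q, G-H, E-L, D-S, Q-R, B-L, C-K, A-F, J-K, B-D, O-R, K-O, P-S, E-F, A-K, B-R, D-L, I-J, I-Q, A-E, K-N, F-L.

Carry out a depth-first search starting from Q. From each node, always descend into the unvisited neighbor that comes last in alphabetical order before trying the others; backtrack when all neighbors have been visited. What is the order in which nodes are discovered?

Visit Q
Q → R
R → O
O → K
K → N
N → H
H → G
G → P
P → S
S → F
F → L
L → E
E → A
L → D
D → I
I → J
J → C
C → B
K → M

Q, R, O, K, N, H, G, P, S, F, L, E, A, D, I, J, C, B, M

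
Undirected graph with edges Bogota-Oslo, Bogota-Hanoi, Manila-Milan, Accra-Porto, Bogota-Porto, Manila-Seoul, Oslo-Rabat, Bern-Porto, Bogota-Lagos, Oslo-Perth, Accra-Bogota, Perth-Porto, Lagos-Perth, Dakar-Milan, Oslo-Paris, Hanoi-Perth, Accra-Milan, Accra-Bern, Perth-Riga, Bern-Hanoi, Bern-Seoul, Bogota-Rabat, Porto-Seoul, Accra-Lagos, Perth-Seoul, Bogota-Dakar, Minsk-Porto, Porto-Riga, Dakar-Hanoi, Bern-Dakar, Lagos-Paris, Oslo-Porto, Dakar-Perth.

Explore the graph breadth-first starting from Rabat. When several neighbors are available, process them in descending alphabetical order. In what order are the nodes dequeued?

Rabat, Oslo, Bogota, Porto, Perth, Paris, Lagos, Hanoi, Dakar, Accra, Seoul, Riga, Minsk, Bern, Milan, Manila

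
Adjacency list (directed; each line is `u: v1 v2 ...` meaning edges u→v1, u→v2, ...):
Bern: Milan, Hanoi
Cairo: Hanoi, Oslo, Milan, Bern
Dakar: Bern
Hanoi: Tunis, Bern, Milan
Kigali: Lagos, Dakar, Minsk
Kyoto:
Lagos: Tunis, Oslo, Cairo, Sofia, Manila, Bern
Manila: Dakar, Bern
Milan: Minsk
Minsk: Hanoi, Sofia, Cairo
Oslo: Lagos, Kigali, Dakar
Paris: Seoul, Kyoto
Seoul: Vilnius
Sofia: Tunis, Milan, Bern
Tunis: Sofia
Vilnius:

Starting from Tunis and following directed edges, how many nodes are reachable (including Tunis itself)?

12

BFS from Tunis visits: Tunis, Sofia, Milan, Bern, Minsk, Hanoi, Cairo, Oslo, Lagos, Kigali, Dakar, Manila
Reachable nodes: 12 of 16 total.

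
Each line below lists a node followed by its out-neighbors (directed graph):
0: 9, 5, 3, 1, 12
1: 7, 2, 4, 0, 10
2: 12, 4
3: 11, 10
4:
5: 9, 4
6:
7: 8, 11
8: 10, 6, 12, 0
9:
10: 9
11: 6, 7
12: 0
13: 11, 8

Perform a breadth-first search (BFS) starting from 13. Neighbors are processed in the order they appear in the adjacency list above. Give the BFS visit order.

Visit 13; enqueue 11, 8 → queue [11, 8]
Visit 11; enqueue 6, 7 → queue [8, 6, 7]
Visit 8; enqueue 10, 12, 0 → queue [6, 7, 10, 12, 0]
Visit 6 → queue [7, 10, 12, 0]
Visit 7 → queue [10, 12, 0]
Visit 10; enqueue 9 → queue [12, 0, 9]
Visit 12 → queue [0, 9]
Visit 0; enqueue 5, 3, 1 → queue [9, 5, 3, 1]
Visit 9 → queue [5, 3, 1]
Visit 5; enqueue 4 → queue [3, 1, 4]
Visit 3 → queue [1, 4]
Visit 1; enqueue 2 → queue [4, 2]
Visit 4 → queue [2]
Visit 2 → queue []

13 → 11 → 8 → 6 → 7 → 10 → 12 → 0 → 9 → 5 → 3 → 1 → 4 → 2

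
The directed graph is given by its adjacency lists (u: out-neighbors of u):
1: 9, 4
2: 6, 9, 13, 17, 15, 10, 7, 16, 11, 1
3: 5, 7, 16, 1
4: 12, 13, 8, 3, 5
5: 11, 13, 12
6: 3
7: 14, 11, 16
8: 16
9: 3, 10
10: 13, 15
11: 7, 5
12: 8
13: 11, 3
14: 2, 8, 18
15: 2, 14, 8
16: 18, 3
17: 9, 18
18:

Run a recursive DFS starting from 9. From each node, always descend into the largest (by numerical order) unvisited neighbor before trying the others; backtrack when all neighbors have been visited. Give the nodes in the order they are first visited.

Visit 9
9 → 10
10 → 15
15 → 14
14 → 18
14 → 8
8 → 16
16 → 3
3 → 7
7 → 11
11 → 5
5 → 13
5 → 12
3 → 1
1 → 4
14 → 2
2 → 17
2 → 6

9, 10, 15, 14, 18, 8, 16, 3, 7, 11, 5, 13, 12, 1, 4, 2, 17, 6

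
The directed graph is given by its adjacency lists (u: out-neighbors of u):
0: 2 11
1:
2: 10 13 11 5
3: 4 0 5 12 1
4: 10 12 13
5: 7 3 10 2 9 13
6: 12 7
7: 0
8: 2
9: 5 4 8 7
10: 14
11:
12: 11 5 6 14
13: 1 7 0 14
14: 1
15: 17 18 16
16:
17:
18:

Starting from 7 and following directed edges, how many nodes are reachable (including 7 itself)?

15

BFS from 7 visits: 7, 0, 2, 11, 5, 10, 13, 3, 9, 14, 1, 4, 12, 8, 6
Reachable nodes: 15 of 19 total.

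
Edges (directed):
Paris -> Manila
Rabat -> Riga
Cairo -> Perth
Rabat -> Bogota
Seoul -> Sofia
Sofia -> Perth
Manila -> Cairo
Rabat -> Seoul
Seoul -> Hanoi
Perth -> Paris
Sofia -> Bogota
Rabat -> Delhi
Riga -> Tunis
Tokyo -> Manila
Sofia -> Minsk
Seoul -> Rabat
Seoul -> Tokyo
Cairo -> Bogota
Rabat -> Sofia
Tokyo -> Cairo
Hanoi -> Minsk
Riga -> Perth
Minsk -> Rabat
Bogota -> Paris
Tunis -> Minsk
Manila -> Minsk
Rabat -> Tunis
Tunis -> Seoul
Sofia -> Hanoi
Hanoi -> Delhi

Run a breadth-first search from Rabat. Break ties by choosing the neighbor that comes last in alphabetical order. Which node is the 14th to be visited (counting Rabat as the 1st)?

Visit Rabat; enqueue Tunis, Sofia, Seoul, Riga, Delhi, Bogota → queue [Tunis, Sofia, Seoul, Riga, Delhi, Bogota]
Visit Tunis; enqueue Minsk → queue [Sofia, Seoul, Riga, Delhi, Bogota, Minsk]
Visit Sofia; enqueue Perth, Hanoi → queue [Seoul, Riga, Delhi, Bogota, Minsk, Perth, Hanoi]
Visit Seoul; enqueue Tokyo → queue [Riga, Delhi, Bogota, Minsk, Perth, Hanoi, Tokyo]
Visit Riga → queue [Delhi, Bogota, Minsk, Perth, Hanoi, Tokyo]
Visit Delhi → queue [Bogota, Minsk, Perth, Hanoi, Tokyo]
Visit Bogota; enqueue Paris → queue [Minsk, Perth, Hanoi, Tokyo, Paris]
Visit Minsk → queue [Perth, Hanoi, Tokyo, Paris]
Visit Perth → queue [Hanoi, Tokyo, Paris]
Visit Hanoi → queue [Tokyo, Paris]
Visit Tokyo; enqueue Manila, Cairo → queue [Paris, Manila, Cairo]
Visit Paris → queue [Manila, Cairo]
Visit Manila → queue [Cairo]
Visit Cairo → queue []

Visit order: Rabat, Tunis, Sofia, Seoul, Riga, Delhi, Bogota, Minsk, Perth, Hanoi, Tokyo, Paris, Manila, Cairo

Cairo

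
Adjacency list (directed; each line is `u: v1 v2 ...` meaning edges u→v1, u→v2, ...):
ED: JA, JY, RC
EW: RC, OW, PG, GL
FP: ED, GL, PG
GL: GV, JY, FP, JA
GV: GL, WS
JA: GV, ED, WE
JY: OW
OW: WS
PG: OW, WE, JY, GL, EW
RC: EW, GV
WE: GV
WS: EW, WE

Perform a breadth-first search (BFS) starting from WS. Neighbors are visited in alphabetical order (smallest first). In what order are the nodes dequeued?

WS EW WE GL OW PG RC GV FP JA JY ED

Visit WS; enqueue EW, WE → queue [EW, WE]
Visit EW; enqueue GL, OW, PG, RC → queue [WE, GL, OW, PG, RC]
Visit WE; enqueue GV → queue [GL, OW, PG, RC, GV]
Visit GL; enqueue FP, JA, JY → queue [OW, PG, RC, GV, FP, JA, JY]
Visit OW → queue [PG, RC, GV, FP, JA, JY]
Visit PG → queue [RC, GV, FP, JA, JY]
Visit RC → queue [GV, FP, JA, JY]
Visit GV → queue [FP, JA, JY]
Visit FP; enqueue ED → queue [JA, JY, ED]
Visit JA → queue [JY, ED]
Visit JY → queue [ED]
Visit ED → queue []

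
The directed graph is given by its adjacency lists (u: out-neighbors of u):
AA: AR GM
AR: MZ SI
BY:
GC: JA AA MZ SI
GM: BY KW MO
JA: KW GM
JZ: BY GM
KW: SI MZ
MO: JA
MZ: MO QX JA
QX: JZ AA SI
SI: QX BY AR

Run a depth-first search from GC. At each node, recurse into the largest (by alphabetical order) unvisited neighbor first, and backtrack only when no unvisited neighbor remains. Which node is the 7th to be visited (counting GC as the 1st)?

JA

Visit GC
GC → SI
SI → QX
QX → JZ
JZ → GM
GM → MO
MO → JA
JA → KW
KW → MZ
GM → BY
QX → AA
AA → AR

Visit order: GC, SI, QX, JZ, GM, MO, JA, KW, MZ, BY, AA, AR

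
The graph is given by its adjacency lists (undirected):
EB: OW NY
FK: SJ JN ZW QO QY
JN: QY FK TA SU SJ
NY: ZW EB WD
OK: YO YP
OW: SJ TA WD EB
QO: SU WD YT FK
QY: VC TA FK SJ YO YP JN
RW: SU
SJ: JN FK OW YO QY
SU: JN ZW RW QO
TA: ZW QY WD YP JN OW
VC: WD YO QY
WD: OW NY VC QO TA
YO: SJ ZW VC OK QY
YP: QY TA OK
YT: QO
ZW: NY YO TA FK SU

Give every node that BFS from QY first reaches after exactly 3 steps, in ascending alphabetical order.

EB, NY, RW, YT

Level 0: QY
Level 1: FK, JN, SJ, TA, VC, YO, YP
Level 2: OK, OW, QO, SU, WD, ZW
Level 3: EB, NY, RW, YT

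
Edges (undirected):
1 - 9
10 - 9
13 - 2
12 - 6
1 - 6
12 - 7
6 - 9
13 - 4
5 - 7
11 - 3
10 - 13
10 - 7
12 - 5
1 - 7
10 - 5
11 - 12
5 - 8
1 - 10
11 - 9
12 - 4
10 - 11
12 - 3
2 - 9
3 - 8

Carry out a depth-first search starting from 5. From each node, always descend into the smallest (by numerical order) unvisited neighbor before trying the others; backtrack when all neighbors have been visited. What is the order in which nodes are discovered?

5 7 1 6 9 2 13 4 12 3 8 11 10

Visit 5
5 → 7
7 → 1
1 → 6
6 → 9
9 → 2
2 → 13
13 → 4
4 → 12
12 → 3
3 → 8
3 → 11
11 → 10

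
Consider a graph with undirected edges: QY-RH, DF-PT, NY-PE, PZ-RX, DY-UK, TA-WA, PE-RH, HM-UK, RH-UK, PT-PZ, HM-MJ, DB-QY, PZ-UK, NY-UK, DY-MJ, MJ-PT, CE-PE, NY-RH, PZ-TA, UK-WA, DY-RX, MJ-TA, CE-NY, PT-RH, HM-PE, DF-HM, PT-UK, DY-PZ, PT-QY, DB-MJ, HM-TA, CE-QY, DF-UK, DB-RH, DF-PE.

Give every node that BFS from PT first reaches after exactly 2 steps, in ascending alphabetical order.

CE, DB, DY, HM, NY, PE, RX, TA, WA

Level 0: PT
Level 1: DF, MJ, PZ, QY, RH, UK
Level 2: CE, DB, DY, HM, NY, PE, RX, TA, WA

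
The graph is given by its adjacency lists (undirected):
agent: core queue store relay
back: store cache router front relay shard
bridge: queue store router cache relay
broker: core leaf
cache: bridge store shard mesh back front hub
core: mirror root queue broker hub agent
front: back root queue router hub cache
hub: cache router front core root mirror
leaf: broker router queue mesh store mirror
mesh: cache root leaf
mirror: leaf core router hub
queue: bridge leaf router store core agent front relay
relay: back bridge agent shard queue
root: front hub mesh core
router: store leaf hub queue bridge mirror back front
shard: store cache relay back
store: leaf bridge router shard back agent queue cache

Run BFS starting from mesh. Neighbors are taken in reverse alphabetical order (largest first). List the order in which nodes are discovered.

mesh, root, leaf, cache, hub, front, core, store, router, queue, mirror, broker, shard, bridge, back, agent, relay

Visit mesh; enqueue root, leaf, cache → queue [root, leaf, cache]
Visit root; enqueue hub, front, core → queue [leaf, cache, hub, front, core]
Visit leaf; enqueue store, router, queue, mirror, broker → queue [cache, hub, front, core, store, router, queue, mirror, broker]
Visit cache; enqueue shard, bridge, back → queue [hub, front, core, store, router, queue, mirror, broker, shard, bridge, back]
Visit hub → queue [front, core, store, router, queue, mirror, broker, shard, bridge, back]
Visit front → queue [core, store, router, queue, mirror, broker, shard, bridge, back]
Visit core; enqueue agent → queue [store, router, queue, mirror, broker, shard, bridge, back, agent]
Visit store → queue [router, queue, mirror, broker, shard, bridge, back, agent]
Visit router → queue [queue, mirror, broker, shard, bridge, back, agent]
Visit queue; enqueue relay → queue [mirror, broker, shard, bridge, back, agent, relay]
Visit mirror → queue [broker, shard, bridge, back, agent, relay]
Visit broker → queue [shard, bridge, back, agent, relay]
Visit shard → queue [bridge, back, agent, relay]
Visit bridge → queue [back, agent, relay]
Visit back → queue [agent, relay]
Visit agent → queue [relay]
Visit relay → queue []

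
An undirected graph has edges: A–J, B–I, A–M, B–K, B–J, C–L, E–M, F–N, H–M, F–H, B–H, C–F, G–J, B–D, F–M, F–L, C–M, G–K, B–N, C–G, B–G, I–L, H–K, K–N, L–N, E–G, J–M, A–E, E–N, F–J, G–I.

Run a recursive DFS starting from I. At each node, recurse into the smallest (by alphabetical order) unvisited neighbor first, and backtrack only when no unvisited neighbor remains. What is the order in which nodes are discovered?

Visit I
I → B
B → D
B → G
G → C
C → F
F → H
H → K
K → N
N → E
E → A
A → J
J → M
N → L

I → B → D → G → C → F → H → K → N → E → A → J → M → L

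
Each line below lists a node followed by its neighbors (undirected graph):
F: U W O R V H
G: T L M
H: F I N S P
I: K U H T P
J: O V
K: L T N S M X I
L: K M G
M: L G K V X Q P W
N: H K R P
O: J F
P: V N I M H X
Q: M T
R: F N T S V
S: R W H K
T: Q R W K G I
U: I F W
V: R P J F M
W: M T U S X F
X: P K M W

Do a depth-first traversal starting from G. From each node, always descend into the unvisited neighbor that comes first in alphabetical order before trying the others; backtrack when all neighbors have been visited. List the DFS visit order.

Visit G
G → L
L → K
K → I
I → H
H → F
F → O
O → J
J → V
V → M
M → P
P → N
N → R
R → S
S → W
W → T
T → Q
W → U
W → X

G, L, K, I, H, F, O, J, V, M, P, N, R, S, W, T, Q, U, X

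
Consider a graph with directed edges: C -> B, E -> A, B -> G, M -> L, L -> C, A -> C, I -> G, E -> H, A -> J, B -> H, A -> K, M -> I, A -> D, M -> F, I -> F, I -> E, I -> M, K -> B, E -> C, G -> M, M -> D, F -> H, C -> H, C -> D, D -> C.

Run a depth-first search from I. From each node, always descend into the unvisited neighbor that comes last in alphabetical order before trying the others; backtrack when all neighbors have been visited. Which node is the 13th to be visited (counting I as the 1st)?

Visit I
I → M
M → L
L → C
C → H
C → D
C → B
B → G
M → F
I → E
E → A
A → K
A → J

Visit order: I, M, L, C, H, D, B, G, F, E, A, K, J

J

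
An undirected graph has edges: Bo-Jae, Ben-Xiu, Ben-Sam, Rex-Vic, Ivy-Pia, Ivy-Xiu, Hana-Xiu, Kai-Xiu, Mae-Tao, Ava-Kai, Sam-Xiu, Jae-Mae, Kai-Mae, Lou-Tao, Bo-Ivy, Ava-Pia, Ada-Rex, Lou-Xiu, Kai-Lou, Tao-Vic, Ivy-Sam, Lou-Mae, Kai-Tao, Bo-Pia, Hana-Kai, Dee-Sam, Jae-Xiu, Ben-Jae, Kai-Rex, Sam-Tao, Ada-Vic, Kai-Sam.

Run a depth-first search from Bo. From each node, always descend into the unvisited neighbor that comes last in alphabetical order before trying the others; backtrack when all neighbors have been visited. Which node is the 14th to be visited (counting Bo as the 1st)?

Visit Bo
Bo → Pia
Pia → Ivy
Ivy → Xiu
Xiu → Sam
Sam → Tao
Tao → Vic
Vic → Rex
Rex → Kai
Kai → Mae
Mae → Lou
Mae → Jae
Jae → Ben
Kai → Hana
Kai → Ava
Rex → Ada
Sam → Dee

Visit order: Bo, Pia, Ivy, Xiu, Sam, Tao, Vic, Rex, Kai, Mae, Lou, Jae, Ben, Hana, Ava, Ada, Dee

Hana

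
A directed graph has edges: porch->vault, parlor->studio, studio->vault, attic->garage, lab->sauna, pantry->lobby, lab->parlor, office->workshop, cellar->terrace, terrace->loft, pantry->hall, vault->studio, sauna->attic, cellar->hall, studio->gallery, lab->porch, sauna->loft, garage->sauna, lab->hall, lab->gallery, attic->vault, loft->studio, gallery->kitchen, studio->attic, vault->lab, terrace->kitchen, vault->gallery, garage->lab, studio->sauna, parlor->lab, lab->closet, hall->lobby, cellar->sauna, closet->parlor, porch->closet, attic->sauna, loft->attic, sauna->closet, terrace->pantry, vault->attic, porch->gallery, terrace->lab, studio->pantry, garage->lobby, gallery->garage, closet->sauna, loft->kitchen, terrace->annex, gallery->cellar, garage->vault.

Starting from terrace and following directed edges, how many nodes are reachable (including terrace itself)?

18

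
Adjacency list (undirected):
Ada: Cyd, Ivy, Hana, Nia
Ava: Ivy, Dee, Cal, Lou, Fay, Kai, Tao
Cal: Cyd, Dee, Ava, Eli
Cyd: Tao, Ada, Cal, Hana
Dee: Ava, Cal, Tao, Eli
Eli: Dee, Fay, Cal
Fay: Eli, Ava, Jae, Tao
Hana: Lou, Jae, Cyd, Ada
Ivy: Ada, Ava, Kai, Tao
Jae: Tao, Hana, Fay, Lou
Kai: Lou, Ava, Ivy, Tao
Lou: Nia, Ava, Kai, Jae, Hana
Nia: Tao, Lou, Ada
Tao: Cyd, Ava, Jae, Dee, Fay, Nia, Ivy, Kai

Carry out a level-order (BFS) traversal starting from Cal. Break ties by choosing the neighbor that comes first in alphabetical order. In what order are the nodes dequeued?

Visit Cal; enqueue Ava, Cyd, Dee, Eli → queue [Ava, Cyd, Dee, Eli]
Visit Ava; enqueue Fay, Ivy, Kai, Lou, Tao → queue [Cyd, Dee, Eli, Fay, Ivy, Kai, Lou, Tao]
Visit Cyd; enqueue Ada, Hana → queue [Dee, Eli, Fay, Ivy, Kai, Lou, Tao, Ada, Hana]
Visit Dee → queue [Eli, Fay, Ivy, Kai, Lou, Tao, Ada, Hana]
Visit Eli → queue [Fay, Ivy, Kai, Lou, Tao, Ada, Hana]
Visit Fay; enqueue Jae → queue [Ivy, Kai, Lou, Tao, Ada, Hana, Jae]
Visit Ivy → queue [Kai, Lou, Tao, Ada, Hana, Jae]
Visit Kai → queue [Lou, Tao, Ada, Hana, Jae]
Visit Lou; enqueue Nia → queue [Tao, Ada, Hana, Jae, Nia]
Visit Tao → queue [Ada, Hana, Jae, Nia]
Visit Ada → queue [Hana, Jae, Nia]
Visit Hana → queue [Jae, Nia]
Visit Jae → queue [Nia]
Visit Nia → queue []

Cal -> Ava -> Cyd -> Dee -> Eli -> Fay -> Ivy -> Kai -> Lou -> Tao -> Ada -> Hana -> Jae -> Nia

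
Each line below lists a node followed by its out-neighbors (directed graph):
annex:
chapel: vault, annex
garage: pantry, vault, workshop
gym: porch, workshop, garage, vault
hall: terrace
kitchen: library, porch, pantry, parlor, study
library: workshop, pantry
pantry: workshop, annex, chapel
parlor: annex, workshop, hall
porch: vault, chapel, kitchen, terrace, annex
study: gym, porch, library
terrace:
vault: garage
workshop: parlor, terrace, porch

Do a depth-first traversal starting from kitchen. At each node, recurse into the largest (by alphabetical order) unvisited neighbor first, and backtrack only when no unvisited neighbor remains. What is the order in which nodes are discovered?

kitchen → study → porch → vault → garage → workshop → terrace → parlor → hall → annex → pantry → chapel → library → gym

Visit kitchen
kitchen → study
study → porch
porch → vault
vault → garage
garage → workshop
workshop → terrace
workshop → parlor
parlor → hall
parlor → annex
garage → pantry
pantry → chapel
study → library
study → gym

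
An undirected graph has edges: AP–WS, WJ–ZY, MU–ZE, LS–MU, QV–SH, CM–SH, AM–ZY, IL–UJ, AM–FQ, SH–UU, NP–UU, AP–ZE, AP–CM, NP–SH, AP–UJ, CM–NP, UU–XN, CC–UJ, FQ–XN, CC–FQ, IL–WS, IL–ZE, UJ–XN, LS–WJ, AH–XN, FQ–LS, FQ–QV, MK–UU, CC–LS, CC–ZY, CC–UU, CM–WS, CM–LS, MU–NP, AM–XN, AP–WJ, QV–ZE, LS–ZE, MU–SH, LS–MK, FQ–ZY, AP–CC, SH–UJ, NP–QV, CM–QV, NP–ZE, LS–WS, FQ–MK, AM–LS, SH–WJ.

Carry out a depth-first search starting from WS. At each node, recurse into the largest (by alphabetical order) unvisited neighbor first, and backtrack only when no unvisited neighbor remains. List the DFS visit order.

Visit WS
WS → LS
LS → ZE
ZE → QV
QV → SH
SH → WJ
WJ → ZY
ZY → FQ
FQ → XN
XN → UU
UU → NP
NP → MU
NP → CM
CM → AP
AP → UJ
UJ → IL
UJ → CC
UU → MK
XN → AM
XN → AH

WS, LS, ZE, QV, SH, WJ, ZY, FQ, XN, UU, NP, MU, CM, AP, UJ, IL, CC, MK, AM, AH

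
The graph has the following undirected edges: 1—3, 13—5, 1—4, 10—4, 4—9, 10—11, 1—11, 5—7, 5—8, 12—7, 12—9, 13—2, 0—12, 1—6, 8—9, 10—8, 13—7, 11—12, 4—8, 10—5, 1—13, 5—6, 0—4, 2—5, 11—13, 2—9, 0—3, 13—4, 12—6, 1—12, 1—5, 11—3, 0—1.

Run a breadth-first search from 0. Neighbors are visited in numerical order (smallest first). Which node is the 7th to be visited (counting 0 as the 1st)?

6

Visit 0; enqueue 1, 3, 4, 12 → queue [1, 3, 4, 12]
Visit 1; enqueue 5, 6, 11, 13 → queue [3, 4, 12, 5, 6, 11, 13]
Visit 3 → queue [4, 12, 5, 6, 11, 13]
Visit 4; enqueue 8, 9, 10 → queue [12, 5, 6, 11, 13, 8, 9, 10]
Visit 12; enqueue 7 → queue [5, 6, 11, 13, 8, 9, 10, 7]
Visit 5; enqueue 2 → queue [6, 11, 13, 8, 9, 10, 7, 2]
Visit 6 → queue [11, 13, 8, 9, 10, 7, 2]
Visit 11 → queue [13, 8, 9, 10, 7, 2]
Visit 13 → queue [8, 9, 10, 7, 2]
Visit 8 → queue [9, 10, 7, 2]
Visit 9 → queue [10, 7, 2]
Visit 10 → queue [7, 2]
Visit 7 → queue [2]
Visit 2 → queue []

Visit order: 0, 1, 3, 4, 12, 5, 6, 11, 13, 8, 9, 10, 7, 2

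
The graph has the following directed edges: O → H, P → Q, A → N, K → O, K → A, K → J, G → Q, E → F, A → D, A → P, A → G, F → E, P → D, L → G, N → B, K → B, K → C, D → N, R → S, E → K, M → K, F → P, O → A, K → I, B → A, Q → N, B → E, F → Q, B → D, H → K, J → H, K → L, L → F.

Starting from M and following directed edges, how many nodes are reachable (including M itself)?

BFS from M visits: M, K, A, B, C, I, J, L, O, D, G, N, P, E, H, F, Q
Reachable nodes: 17 of 19 total.

17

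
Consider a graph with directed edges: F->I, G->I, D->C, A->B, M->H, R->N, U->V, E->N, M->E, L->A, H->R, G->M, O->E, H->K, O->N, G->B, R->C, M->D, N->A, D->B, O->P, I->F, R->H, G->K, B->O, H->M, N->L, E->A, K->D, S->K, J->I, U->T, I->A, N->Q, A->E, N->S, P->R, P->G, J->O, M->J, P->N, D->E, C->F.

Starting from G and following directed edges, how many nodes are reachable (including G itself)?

BFS from G visits: G, B, I, K, M, O, A, F, D, E, H, J, N, P, C, R, L, Q, S
Reachable nodes: 19 of 22 total.

19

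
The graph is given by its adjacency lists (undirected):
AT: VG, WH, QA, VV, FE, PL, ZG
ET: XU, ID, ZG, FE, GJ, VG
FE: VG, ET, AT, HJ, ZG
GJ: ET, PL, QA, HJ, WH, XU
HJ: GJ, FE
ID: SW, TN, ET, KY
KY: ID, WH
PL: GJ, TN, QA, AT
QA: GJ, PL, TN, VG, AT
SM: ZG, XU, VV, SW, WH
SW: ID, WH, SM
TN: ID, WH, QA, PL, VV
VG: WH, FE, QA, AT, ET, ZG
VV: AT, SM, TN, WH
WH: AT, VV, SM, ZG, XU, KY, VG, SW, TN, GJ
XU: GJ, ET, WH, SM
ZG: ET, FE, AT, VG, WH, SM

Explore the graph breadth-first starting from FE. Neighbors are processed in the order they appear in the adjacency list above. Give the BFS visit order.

FE -> VG -> ET -> AT -> HJ -> ZG -> WH -> QA -> XU -> ID -> GJ -> VV -> PL -> SM -> KY -> SW -> TN

Visit FE; enqueue VG, ET, AT, HJ, ZG → queue [VG, ET, AT, HJ, ZG]
Visit VG; enqueue WH, QA → queue [ET, AT, HJ, ZG, WH, QA]
Visit ET; enqueue XU, ID, GJ → queue [AT, HJ, ZG, WH, QA, XU, ID, GJ]
Visit AT; enqueue VV, PL → queue [HJ, ZG, WH, QA, XU, ID, GJ, VV, PL]
Visit HJ → queue [ZG, WH, QA, XU, ID, GJ, VV, PL]
Visit ZG; enqueue SM → queue [WH, QA, XU, ID, GJ, VV, PL, SM]
Visit WH; enqueue KY, SW, TN → queue [QA, XU, ID, GJ, VV, PL, SM, KY, SW, TN]
Visit QA → queue [XU, ID, GJ, VV, PL, SM, KY, SW, TN]
Visit XU → queue [ID, GJ, VV, PL, SM, KY, SW, TN]
Visit ID → queue [GJ, VV, PL, SM, KY, SW, TN]
Visit GJ → queue [VV, PL, SM, KY, SW, TN]
Visit VV → queue [PL, SM, KY, SW, TN]
Visit PL → queue [SM, KY, SW, TN]
Visit SM → queue [KY, SW, TN]
Visit KY → queue [SW, TN]
Visit SW → queue [TN]
Visit TN → queue []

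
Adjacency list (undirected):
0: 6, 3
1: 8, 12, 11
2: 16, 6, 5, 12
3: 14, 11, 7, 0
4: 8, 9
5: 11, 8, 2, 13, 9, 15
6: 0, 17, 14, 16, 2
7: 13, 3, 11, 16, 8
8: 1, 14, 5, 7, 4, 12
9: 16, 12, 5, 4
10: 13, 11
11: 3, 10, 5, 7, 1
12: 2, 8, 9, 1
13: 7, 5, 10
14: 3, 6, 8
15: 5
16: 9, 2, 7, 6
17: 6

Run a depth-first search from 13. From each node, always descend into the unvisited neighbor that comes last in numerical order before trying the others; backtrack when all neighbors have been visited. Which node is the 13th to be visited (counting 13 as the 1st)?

5

Visit 13
13 → 10
10 → 11
11 → 7
7 → 16
16 → 9
9 → 12
12 → 8
8 → 14
14 → 6
6 → 17
6 → 2
2 → 5
5 → 15
6 → 0
0 → 3
8 → 4
8 → 1

Visit order: 13, 10, 11, 7, 16, 9, 12, 8, 14, 6, 17, 2, 5, 15, 0, 3, 4, 1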